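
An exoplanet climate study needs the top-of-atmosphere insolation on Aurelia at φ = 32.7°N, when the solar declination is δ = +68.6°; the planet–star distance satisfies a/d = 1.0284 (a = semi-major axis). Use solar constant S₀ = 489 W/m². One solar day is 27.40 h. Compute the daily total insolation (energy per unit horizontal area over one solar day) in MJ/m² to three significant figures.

cos H₀ = −tan(+32.7°) tan(+68.600°) = -1.6382 ≤ −1 ⇒ polar day, H₀ = π.
Bracket: H₀ sin φ sin δ + cos φ cos δ sin H₀ = 3.1416×0.54024×0.93106 + 0.84151×0.36488×0.00000 = 1.580212 + 0.000000 = 1.580212.
Inverse-square distance factor (a/d)² = 1.0284² = 1.057607.
Q̄ = (S₀/π) × 1.057607 × [bracket] = (489/π) × 1.057607 × 1.580212 = 260.13 W/m².
Daily total = Q̄ × 27.40 h × 3600 s/h = 260.13 × 27.40 × 3600 / 10⁶ = 25.66 MJ/m².

25.7 MJ/m²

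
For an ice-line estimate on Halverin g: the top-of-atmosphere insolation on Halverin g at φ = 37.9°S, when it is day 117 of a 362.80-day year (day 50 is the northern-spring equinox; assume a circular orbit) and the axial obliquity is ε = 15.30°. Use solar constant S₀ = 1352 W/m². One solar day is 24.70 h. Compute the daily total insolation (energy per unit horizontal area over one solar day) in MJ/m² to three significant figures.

Solar longitude: λ_s = 360° × (117 − 50)/362.80 = 66.483°.
sin δ = sin 15.30° × sin 66.483° = 0.24196, so δ = +14.002°.
cos H₀ = −tan(-37.9°) tan(+14.002°) = 0.1941, H₀ = 1.3754 rad.
Bracket: H₀ sin φ sin δ + cos φ cos δ sin H₀ = 1.3754×-0.61429×0.24196 + 0.78908×0.97029×0.98098 = -0.204431 + 0.751074 = 0.546643.
Q̄ = (S₀/π) × [bracket] = (1352/π) × 0.546643 = 235.25 W/m².
Daily total = Q̄ × 24.70 h × 3600 s/h = 235.25 × 24.70 × 3600 / 10⁶ = 20.92 MJ/m².

20.9 MJ/m²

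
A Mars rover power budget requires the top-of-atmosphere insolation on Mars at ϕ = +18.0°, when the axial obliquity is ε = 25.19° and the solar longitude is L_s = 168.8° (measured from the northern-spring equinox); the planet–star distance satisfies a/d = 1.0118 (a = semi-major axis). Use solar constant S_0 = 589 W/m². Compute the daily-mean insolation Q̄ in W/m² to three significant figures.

Q̄ ≈ 190 W/m²

Solar declination: sin δ = sin ε · sin L_s = sin 25.19° × sin 168.8° = 0.08267, so δ = +4.742°.
cos h₀ = −tan(+18.0°) tan(+4.742°) = -0.0270, h₀ = 1.5978 rad.
Bracket: h₀ sin ϕ sin δ + cos ϕ cos δ sin h₀ = 1.5978×0.30902×0.08267 + 0.95106×0.99658×0.99964 = 0.040818 + 0.947466 = 0.988284.
Inverse-square distance factor (a/d)² = 1.0118² = 1.023739.
Q̄ = (S_0/π) × 1.023739 × [bracket] = (589/π) × 1.023739 × 0.988284 = 189.7 W/m².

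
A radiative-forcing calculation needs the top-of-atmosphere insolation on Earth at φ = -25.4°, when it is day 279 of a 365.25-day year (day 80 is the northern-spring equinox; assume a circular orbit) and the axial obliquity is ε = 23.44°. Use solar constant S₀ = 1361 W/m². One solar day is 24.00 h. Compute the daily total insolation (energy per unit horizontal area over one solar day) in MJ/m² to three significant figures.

36.4 MJ/m²

Solar longitude: λ_s = 360° × (279 − 80)/365.25 = 196.140°.
sin δ = sin 23.44° × sin 196.140° = -0.11058, so δ = -6.349°.
cos H₀ = −tan(-25.4°) tan(-6.349°) = -0.0528, H₀ = 1.6237 rad.
Bracket: H₀ sin φ sin δ + cos φ cos δ sin H₀ = 1.6237×-0.42894×-0.11058 + 0.90334×0.99387×0.99860 = 0.077016 + 0.896546 = 0.973562.
Q̄ = (S₀/π) × [bracket] = (1361/π) × 0.973562 = 421.77 W/m².
Daily total = Q̄ × 24.00 h × 3600 s/h = 421.77 × 24.00 × 3600 / 10⁶ = 36.44 MJ/m².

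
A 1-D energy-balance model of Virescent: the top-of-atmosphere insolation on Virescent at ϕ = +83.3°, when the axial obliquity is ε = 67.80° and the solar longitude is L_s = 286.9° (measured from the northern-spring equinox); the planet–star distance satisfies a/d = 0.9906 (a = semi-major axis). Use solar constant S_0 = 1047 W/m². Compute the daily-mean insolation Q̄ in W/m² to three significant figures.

Solar declination: sin δ = sin ε · sin L_s = sin 67.80° × sin 286.9° = -0.88589, so δ = -62.361°.
cos h₀ = −tan(+83.3°) tan(-62.361°) = 16.2559 ≥ 1 ⇒ polar night, h₀ = 0 and Q̄ = 0.
Inverse-square distance factor (a/d)² = 0.9906² = 0.981288.

Q̄ ≈ 0.00 W/m²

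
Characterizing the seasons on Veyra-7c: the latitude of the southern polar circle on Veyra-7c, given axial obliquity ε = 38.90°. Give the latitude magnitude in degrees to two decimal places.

The polar circle is the lowest latitude that experiences at least one full rotation of continuous darkness at the northern-summer solstice; it lies at |φ| = 90° − ε = 90° − 38.90° = 51.10°.

51.10°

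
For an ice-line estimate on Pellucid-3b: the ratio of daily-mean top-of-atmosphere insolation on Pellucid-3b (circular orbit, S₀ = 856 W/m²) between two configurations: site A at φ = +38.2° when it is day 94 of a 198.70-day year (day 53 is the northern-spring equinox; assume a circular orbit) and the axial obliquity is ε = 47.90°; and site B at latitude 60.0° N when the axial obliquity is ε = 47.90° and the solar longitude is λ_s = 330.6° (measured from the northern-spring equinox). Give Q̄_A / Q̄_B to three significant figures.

— Configuration A (φ=+38.2°):
Solar longitude: λ_s = 360° × (94 − 53)/198.70 = 74.283°.
sin δ = sin 47.90° × sin 74.283° = 0.71423, so δ = +45.580°.
cos H₀ = −tan(+38.2°) tan(+45.580°) = -0.8030, H₀ = 2.5032 rad.
Bracket: H₀ sin φ sin δ + cos φ cos δ sin H₀ = 2.5032×0.61841×0.71423 + 0.78586×0.69991×0.59594 = 1.105631 + 0.327786 = 1.433417.
Q̄ = (S₀/π) × [bracket] = (856/π) × 1.433417 = 390.57 W/m².
— Configuration B (φ=+60.0°):
Solar declination: sin δ = sin ε · sin λ_s = sin 47.90° × sin 330.6° = -0.36424, so δ = -21.361°.
cos H₀ = −tan(+60.0°) tan(-21.361°) = 0.6774, H₀ = 0.8266 rad.
Bracket: H₀ sin φ sin δ + cos φ cos δ sin H₀ = 0.8266×0.86603×-0.36424 + 0.50000×0.93131×0.73560 = -0.260745 + 0.342536 = 0.081791.
Q̄ = (S₀/π) × [bracket] = (856/π) × 0.081791 = 22.286 W/m².
Ratio Q̄_A / Q̄_B = 390.57 / 22.286 = 17.53.

Q̄_A / Q̄_B ≈ 17.5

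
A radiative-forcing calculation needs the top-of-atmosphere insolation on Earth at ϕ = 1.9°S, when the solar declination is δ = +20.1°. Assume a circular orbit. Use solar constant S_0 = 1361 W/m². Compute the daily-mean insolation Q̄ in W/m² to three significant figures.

Q̄ ≈ 399 W/m²

cos h₀ = −tan(-1.9°) tan(+20.100°) = 0.0121, h₀ = 1.5587 rad.
Bracket: h₀ sin ϕ sin δ + cos ϕ cos δ sin h₀ = 1.5587×-0.03316×0.34366 + 0.99945×0.93909×0.99993 = -0.017763 + 0.938508 = 0.920745.
Q̄ = (S_0/π) × [bracket] = (1361/π) × 0.920745 = 398.9 W/m².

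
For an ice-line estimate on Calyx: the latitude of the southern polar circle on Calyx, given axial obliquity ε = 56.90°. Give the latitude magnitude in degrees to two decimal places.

33.10°

The polar circle is the lowest latitude that experiences at least one full rotation of continuous darkness at the northern-summer solstice; it lies at |φ| = 90° − ε = 90° − 56.90° = 33.10°.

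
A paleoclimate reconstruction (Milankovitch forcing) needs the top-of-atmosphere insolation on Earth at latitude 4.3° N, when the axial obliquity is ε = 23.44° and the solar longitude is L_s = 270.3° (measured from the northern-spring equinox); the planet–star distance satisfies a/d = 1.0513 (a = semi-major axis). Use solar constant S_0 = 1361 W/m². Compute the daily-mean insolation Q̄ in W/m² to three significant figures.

Solar declination: sin δ = sin ε · sin L_s = sin 23.44° × sin 270.3° = -0.39778, so δ = -23.440°.
cos h₀ = −tan(+4.3°) tan(-23.440°) = 0.0326, h₀ = 1.5382 rad.
Bracket: h₀ sin ϕ sin δ + cos ϕ cos δ sin h₀ = 1.5382×0.07498×-0.39778 + 0.99719×0.91748×0.99947 = -0.045878 + 0.914417 = 0.868539.
Inverse-square distance factor (a/d)² = 1.0513² = 1.105232.
Q̄ = (S_0/π) × 1.105232 × [bracket] = (1361/π) × 1.105232 × 0.868539 = 415.9 W/m².

Q̄ ≈ 416 W/m²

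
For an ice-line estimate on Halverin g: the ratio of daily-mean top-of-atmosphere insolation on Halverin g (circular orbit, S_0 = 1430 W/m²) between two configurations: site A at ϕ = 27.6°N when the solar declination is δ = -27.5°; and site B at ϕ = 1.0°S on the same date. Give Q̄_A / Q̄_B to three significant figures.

— Configuration A (ϕ=+27.6°):
cos h₀ = −tan(+27.6°) tan(-27.500°) = 0.2721, h₀ = 1.2952 rad.
Bracket: h₀ sin ϕ sin δ + cos ϕ cos δ sin h₀ = 1.2952×0.46330×-0.46175 + 0.88620×0.88701×0.96226 = -0.277081 + 0.756402 = 0.479321.
Q̄ = (S_0/π) × [bracket] = (1430/π) × 0.479321 = 218.18 W/m².
— Configuration B (ϕ=-1.0°):
cos h₀ = −tan(-1.0°) tan(-27.500°) = -0.0091, h₀ = 1.5799 rad.
Bracket: h₀ sin ϕ sin δ + cos ϕ cos δ sin h₀ = 1.5799×-0.01745×-0.46175 + 0.99985×0.88701×0.99996 = 0.012730 + 0.886841 = 0.899571.
Q̄ = (S_0/π) × [bracket] = (1430/π) × 0.899571 = 409.47 W/m².
Ratio Q̄_A / Q̄_B = 218.18 / 409.47 = 0.5328.

Q̄_A / Q̄_B ≈ 0.533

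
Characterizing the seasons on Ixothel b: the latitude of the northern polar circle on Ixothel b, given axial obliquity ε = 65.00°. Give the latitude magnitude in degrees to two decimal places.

The polar circle is the lowest latitude that experiences at least one full rotation of continuous daylight at the northern-summer solstice; it lies at |φ| = 90° − ε = 90° − 65.00° = 25.00°.

25.00°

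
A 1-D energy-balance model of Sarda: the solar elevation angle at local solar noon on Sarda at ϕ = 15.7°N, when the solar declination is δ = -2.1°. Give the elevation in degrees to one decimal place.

At local noon the hour angle is zero, so the zenith angle equals |ϕ − δ| = |+15.7° − (-2.100°)| = 17.800°.
Elevation = 90° − 17.800° = 72.2°.

72.2°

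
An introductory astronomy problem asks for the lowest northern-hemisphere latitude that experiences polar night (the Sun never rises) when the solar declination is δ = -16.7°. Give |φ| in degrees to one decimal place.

|φ| = 73.3°

Polar night requires cos H₀ = −tan φ tan δ ≥ 1, i.e. tan φ tan δ ≤ −1.
The boundary is |tan φ| · |tan δ| = 1, so |φ| = 90° − |δ| = 90° − 16.7° = 73.3° in the northern hemisphere.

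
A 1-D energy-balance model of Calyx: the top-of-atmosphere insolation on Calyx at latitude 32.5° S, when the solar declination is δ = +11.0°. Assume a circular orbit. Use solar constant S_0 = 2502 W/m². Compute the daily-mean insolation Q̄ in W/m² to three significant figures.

cos h₀ = −tan(-32.5°) tan(+11.000°) = 0.1238, h₀ = 1.4466 rad.
Bracket: h₀ sin ϕ sin δ + cos ϕ cos δ sin h₀ = 1.4466×-0.53730×0.19081 + 0.84339×0.98163×0.99230 = -0.148309 + 0.821522 = 0.673213.
Q̄ = (S_0/π) × [bracket] = (2502/π) × 0.673213 = 536.2 W/m².

Q̄ ≈ 536 W/m²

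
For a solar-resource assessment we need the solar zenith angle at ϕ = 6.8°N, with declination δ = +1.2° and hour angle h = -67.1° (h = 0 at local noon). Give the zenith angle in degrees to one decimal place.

θ_z = 67.1°

cos θ_z = sin ϕ sin δ + cos ϕ cos δ cos h = 0.002480 + 0.386302 = 0.388782.
θ_z = arccos(0.388782) = 67.1°.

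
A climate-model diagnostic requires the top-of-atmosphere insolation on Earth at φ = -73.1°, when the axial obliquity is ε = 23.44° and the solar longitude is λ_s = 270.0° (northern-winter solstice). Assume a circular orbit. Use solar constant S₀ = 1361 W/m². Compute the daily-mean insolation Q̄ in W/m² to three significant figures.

Q̄ ≈ 518 W/m²

Solar declination: sin δ = sin ε · sin λ_s = sin 23.44° × sin 270.0° = -0.39779, so δ = -23.440°.
cos H₀ = −tan(-73.1°) tan(-23.440°) = -1.4270 ≤ −1 ⇒ polar day, H₀ = π.
Bracket: H₀ sin φ sin δ + cos φ cos δ sin H₀ = 3.1416×-0.95681×-0.39779 + 0.29070×0.91748×0.00000 = 1.195723 + 0.000000 = 1.195723.
Q̄ = (S₀/π) × [bracket] = (1361/π) × 1.195723 = 518.0 W/m².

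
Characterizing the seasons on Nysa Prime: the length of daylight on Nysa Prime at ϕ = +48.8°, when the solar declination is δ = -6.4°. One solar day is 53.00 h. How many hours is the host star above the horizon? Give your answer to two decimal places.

cos h₀ = −tan ϕ · tan δ = −tan(+48.8°) × tan(-6.400°) = 0.1281, so h₀ = 1.4423 rad = 82.64°.
Daylight = 2h₀/(2π) × 53.00 h = (1.4423/π) × 53.00 = 24.33 h.

24.33 h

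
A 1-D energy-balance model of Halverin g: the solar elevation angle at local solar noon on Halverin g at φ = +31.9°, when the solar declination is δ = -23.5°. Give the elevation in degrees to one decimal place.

34.6°

At local noon the hour angle is zero, so the zenith angle equals |φ − δ| = |+31.9° − (-23.500°)| = 55.400°.
Elevation = 90° − 55.400° = 34.6°.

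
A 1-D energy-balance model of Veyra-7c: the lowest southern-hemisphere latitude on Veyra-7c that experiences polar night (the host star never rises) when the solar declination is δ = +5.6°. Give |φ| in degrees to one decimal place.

|φ| = 84.4°

Polar night requires cos H₀ = −tan φ tan δ ≥ 1, i.e. tan φ tan δ ≤ −1.
The boundary is |tan φ| · |tan δ| = 1, so |φ| = 90° − |δ| = 90° − 5.6° = 84.4° in the southern hemisphere.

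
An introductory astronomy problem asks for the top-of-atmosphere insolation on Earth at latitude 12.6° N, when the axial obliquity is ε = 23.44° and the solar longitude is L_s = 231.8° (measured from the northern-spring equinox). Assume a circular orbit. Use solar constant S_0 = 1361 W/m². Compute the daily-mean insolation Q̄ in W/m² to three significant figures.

Solar declination: sin δ = sin ε · sin L_s = sin 23.44° × sin 231.8° = -0.31260, so δ = -18.216°.
cos h₀ = −tan(+12.6°) tan(-18.216°) = 0.0736, h₀ = 1.4972 rad.
Bracket: h₀ sin ϕ sin δ + cos ϕ cos δ sin h₀ = 1.4972×0.21814×-0.31260 + 0.97592×0.94988×0.99729 = -0.102095 + 0.924495 = 0.822400.
Q̄ = (S_0/π) × [bracket] = (1361/π) × 0.822400 = 356.3 W/m².

Q̄ ≈ 356 W/m²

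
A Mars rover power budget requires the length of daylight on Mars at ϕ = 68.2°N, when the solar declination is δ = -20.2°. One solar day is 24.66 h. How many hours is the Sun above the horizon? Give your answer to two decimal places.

cos h₀ = −tan ϕ · tan δ = −tan(+68.2°) × tan(-20.200°) = 0.9199, so h₀ = 0.4030 rad = 23.09°.
Daylight = 2h₀/(2π) × 24.66 h = (0.4030/π) × 24.66 = 3.16 h.

3.16 h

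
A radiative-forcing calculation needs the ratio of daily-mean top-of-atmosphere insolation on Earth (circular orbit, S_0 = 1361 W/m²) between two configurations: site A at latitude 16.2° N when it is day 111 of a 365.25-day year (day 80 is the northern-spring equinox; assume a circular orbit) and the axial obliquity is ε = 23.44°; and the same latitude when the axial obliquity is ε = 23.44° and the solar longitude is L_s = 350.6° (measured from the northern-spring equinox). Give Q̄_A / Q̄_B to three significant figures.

Q̄_A / Q̄_B ≈ 1.11

— Configuration A (ϕ=+16.2°):
Solar longitude: L_s = 360° × (111 − 80)/365.25 = 30.554°.
sin δ = sin 23.44° × sin 30.554° = 0.20222, so δ = +11.667°.
cos h₀ = −tan(+16.2°) tan(+11.667°) = -0.0600, h₀ = 1.6308 rad.
Bracket: h₀ sin ϕ sin δ + cos ϕ cos δ sin h₀ = 1.6308×0.27899×0.20222 + 0.96029×0.97934×0.99820 = 0.092005 + 0.938758 = 1.030763.
Q̄ = (S_0/π) × [bracket] = (1361/π) × 1.030763 = 446.55 W/m².
— Configuration B (ϕ=+16.2°):
Solar declination: sin δ = sin ε · sin L_s = sin 23.44° × sin 350.6° = -0.06497, so δ = -3.725°.
cos h₀ = −tan(+16.2°) tan(-3.725°) = 0.0189, h₀ = 1.5519 rad.
Bracket: h₀ sin ϕ sin δ + cos ϕ cos δ sin h₀ = 1.5519×0.27899×-0.06497 + 0.96029×0.99789×0.99982 = -0.028130 + 0.958091 = 0.929961.
Q̄ = (S_0/π) × [bracket] = (1361/π) × 0.929961 = 402.88 W/m².
Ratio Q̄_A / Q̄_B = 446.55 / 402.88 = 1.108.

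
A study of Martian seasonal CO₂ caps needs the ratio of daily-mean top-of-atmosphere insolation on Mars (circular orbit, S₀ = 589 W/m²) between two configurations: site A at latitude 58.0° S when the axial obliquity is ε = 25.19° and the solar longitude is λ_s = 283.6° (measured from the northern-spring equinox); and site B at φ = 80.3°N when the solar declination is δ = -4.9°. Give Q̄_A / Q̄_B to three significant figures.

Q̄_A / Q̄_B ≈ 20.4

— Configuration A (φ=-58.0°):
Solar declination: sin δ = sin ε · sin λ_s = sin 25.19° × sin 283.6° = -0.41369, so δ = -24.437°.
cos H₀ = −tan(-58.0°) tan(-24.437°) = -0.7272, H₀ = 2.3850 rad.
Bracket: H₀ sin φ sin δ + cos φ cos δ sin H₀ = 2.3850×-0.84805×-0.41369 + 0.52992×0.91042×0.68645 = 0.836729 + 0.331178 = 1.167907.
Q̄ = (S₀/π) × [bracket] = (589/π) × 1.167907 = 218.96 W/m².
— Configuration B (φ=+80.3°):
cos H₀ = −tan(+80.3°) tan(-4.900°) = 0.5015, H₀ = 1.0454 rad.
Bracket: H₀ sin φ sin δ + cos φ cos δ sin H₀ = 1.0454×0.98570×-0.08542 + 0.16849×0.99635×0.86513 = -0.088021 + 0.145234 = 0.057213.
Q̄ = (S₀/π) × [bracket] = (589/π) × 0.057213 = 10.727 W/m².
Ratio Q̄_A / Q̄_B = 218.96 / 10.727 = 20.41.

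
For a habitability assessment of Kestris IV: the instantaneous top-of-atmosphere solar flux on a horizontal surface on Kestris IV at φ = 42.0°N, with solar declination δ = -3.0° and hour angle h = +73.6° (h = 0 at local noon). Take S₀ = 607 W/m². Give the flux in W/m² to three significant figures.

cos θ_z = sin φ sin δ + cos φ cos δ cos h = -0.035020 + 0.209533 = 0.174513.
Flux = S₀ · cos θ_z = 607 × 0.174513 = 105.9 W/m².

106 W/m²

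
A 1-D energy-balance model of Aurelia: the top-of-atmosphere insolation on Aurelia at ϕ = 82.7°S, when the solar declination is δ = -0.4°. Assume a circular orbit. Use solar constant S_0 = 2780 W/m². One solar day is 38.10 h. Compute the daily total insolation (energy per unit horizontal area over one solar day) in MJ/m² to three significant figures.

16.8 MJ/m²

cos h₀ = −tan(-82.7°) tan(-0.400°) = -0.0545, h₀ = 1.6253 rad.
Bracket: h₀ sin ϕ sin δ + cos ϕ cos δ sin h₀ = 1.6253×-0.99189×-0.00698 + 0.12706×0.99998×0.99851 = 0.011253 + 0.126868 = 0.138121.
Q̄ = (S_0/π) × [bracket] = (2780/π) × 0.138121 = 122.22 W/m².
Daily total = Q̄ × 38.10 h × 3600 s/h = 122.22 × 38.10 × 3600 / 10⁶ = 16.76 MJ/m².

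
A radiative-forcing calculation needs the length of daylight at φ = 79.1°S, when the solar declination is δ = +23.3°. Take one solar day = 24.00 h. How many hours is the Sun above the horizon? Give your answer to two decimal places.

cos H₀ = −tan φ · tan δ = 2.2364 ≥ 1, so the Sun never rises (polar night) and H₀ = 0.
Daylight = 2H₀/(2π) × 24.00 h = (0.0000/π) × 24.00 = 0.00 h.

0.00 h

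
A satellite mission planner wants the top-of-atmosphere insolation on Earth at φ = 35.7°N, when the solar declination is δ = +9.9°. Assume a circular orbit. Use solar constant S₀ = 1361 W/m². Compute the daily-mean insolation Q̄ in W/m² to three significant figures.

cos H₀ = −tan(+35.7°) tan(+9.900°) = -0.1254, H₀ = 1.6965 rad.
Bracket: H₀ sin φ sin δ + cos φ cos δ sin H₀ = 1.6965×0.58354×0.17193 + 0.81208×0.98511×0.99210 = 0.170207 + 0.793668 = 0.963875.
Q̄ = (S₀/π) × [bracket] = (1361/π) × 0.963875 = 417.6 W/m².

Q̄ ≈ 418 W/m²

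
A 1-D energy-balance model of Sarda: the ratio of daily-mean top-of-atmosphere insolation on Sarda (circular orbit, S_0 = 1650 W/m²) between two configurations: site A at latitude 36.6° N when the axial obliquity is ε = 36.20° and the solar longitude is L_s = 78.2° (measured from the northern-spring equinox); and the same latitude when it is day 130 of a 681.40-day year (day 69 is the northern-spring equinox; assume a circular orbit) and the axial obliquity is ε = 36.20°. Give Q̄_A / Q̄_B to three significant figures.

— Configuration A (ϕ=+36.6°):
Solar declination: sin δ = sin ε · sin L_s = sin 36.20° × sin 78.2° = 0.57812, so δ = +35.319°.
cos h₀ = −tan(+36.6°) tan(+35.319°) = -0.5262, h₀ = 2.1249 rad.
Bracket: h₀ sin ϕ sin δ + cos ϕ cos δ sin h₀ = 2.1249×0.59622×0.57812 + 0.80282×0.81595×0.85036 = 0.732425 + 0.557038 = 1.289463.
Q̄ = (S_0/π) × [bracket] = (1650/π) × 1.289463 = 677.24 W/m².
— Configuration B (ϕ=+36.6°):
Solar longitude: L_s = 360° × (130 − 69)/681.40 = 32.228°.
sin δ = sin 36.20° × sin 32.228° = 0.31496, so δ = +18.359°.
cos h₀ = −tan(+36.6°) tan(+18.359°) = -0.2465, h₀ = 1.8198 rad.
Bracket: h₀ sin ϕ sin δ + cos ϕ cos δ sin h₀ = 1.8198×0.59622×0.31496 + 0.80282×0.94910×0.96915 = 0.341732 + 0.738450 = 1.080182.
Q̄ = (S_0/π) × [bracket] = (1650/π) × 1.080182 = 567.32 W/m².
Ratio Q̄_A / Q̄_B = 677.24 / 567.32 = 1.194.

Q̄_A / Q̄_B ≈ 1.19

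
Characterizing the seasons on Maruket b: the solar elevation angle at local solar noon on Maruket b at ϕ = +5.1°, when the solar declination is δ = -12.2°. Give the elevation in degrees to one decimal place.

72.7°

At local noon the hour angle is zero, so the zenith angle equals |ϕ − δ| = |+5.1° − (-12.200°)| = 17.300°.
Elevation = 90° − 17.300° = 72.7°.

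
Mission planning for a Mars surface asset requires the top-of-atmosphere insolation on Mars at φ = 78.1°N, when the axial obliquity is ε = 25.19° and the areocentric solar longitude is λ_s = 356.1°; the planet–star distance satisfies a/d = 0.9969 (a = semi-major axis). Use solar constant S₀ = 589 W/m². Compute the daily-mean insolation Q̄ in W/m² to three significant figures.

sin δ = sin 25.19° × sin 356.1° = -0.02895, so δ = -1.659°.
cos H₀ = −tan(+78.1°) tan(-1.659°) = 0.1374, H₀ = 1.4329 rad.
Bracket: H₀ sin φ sin δ + cos φ cos δ sin H₀ = 1.4329×0.97851×-0.02895 + 0.20620×0.99958×0.99051 = -0.040591 + 0.204157 = 0.163566.
Inverse-square distance factor (a/d)² = 0.9969² = 0.993810.
Q̄ = (S₀/π) × 0.993810 × [bracket] = (589/π) × 0.993810 × 0.163566 = 30.48 W/m².

Q̄ ≈ 30.5 W/m²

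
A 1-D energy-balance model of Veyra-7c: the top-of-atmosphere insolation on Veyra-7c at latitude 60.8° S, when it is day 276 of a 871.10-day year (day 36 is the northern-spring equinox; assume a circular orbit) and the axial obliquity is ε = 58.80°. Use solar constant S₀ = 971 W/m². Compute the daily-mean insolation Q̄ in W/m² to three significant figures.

Q̄ ≈ 0.00 W/m²

Solar longitude: λ_s = 360° × (276 − 36)/871.10 = 99.185°.
sin δ = sin 58.80° × sin 99.185° = 0.84440, so δ = +57.607°.
cos H₀ = −tan(-60.8°) tan(+57.607°) = 2.8203 ≥ 1 ⇒ polar night, H₀ = 0 and Q̄ = 0.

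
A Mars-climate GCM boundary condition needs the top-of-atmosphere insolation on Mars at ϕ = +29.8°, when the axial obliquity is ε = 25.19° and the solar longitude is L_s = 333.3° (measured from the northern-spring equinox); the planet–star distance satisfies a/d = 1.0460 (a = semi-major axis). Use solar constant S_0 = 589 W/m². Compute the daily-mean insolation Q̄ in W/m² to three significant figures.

Q̄ ≈ 145 W/m²

Solar declination: sin δ = sin ε · sin L_s = sin 25.19° × sin 333.3° = -0.19124, so δ = -11.025°.
cos h₀ = −tan(+29.8°) tan(-11.025°) = 0.1116, h₀ = 1.4590 rad.
Bracket: h₀ sin ϕ sin δ + cos ϕ cos δ sin h₀ = 1.4590×0.49697×-0.19124 + 0.86777×0.98154×0.99376 = -0.138664 + 0.846436 = 0.707772.
Inverse-square distance factor (a/d)² = 1.0460² = 1.094116.
Q̄ = (S_0/π) × 1.094116 × [bracket] = (589/π) × 1.094116 × 0.707772 = 145.2 W/m².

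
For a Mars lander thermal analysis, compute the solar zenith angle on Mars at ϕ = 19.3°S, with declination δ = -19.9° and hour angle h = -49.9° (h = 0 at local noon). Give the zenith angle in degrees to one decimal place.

θ_z = 46.8°

cos θ_z = sin ϕ sin δ + cos ϕ cos δ cos h = 0.112500 + 0.571624 = 0.684124.
θ_z = arccos(0.684124) = 46.8°.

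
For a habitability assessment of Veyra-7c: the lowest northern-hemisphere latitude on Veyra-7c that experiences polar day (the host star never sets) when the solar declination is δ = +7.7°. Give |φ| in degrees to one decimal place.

Polar day requires cos H₀ = −tan φ tan δ ≤ −1, i.e. tan φ tan δ ≥ 1.
The boundary is |tan φ| · |tan δ| = 1, so |φ| = 90° − |δ| = 90° − 7.7° = 82.3° in the northern hemisphere.

|φ| = 82.3°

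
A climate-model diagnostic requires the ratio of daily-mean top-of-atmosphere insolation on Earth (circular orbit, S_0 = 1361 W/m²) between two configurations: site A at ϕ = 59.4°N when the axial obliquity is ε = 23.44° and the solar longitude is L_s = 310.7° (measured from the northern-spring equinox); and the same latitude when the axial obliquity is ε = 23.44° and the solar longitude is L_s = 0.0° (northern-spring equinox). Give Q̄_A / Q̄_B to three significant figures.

Q̄_A / Q̄_B ≈ 0.292

— Configuration A (ϕ=+59.4°):
Solar declination: sin δ = sin ε · sin L_s = sin 23.44° × sin 310.7° = -0.30158, so δ = -17.552°.
cos h₀ = −tan(+59.4°) tan(-17.552°) = 0.5348, h₀ = 1.0065 rad.
Bracket: h₀ sin ϕ sin δ + cos ϕ cos δ sin h₀ = 1.0065×0.86074×-0.30158 + 0.50904×0.95344×0.84495 = -0.261269 + 0.410087 = 0.148818.
Q̄ = (S_0/π) × [bracket] = (1361/π) × 0.148818 = 64.471 W/m².
— Configuration B (ϕ=+59.4°):
Solar declination: sin δ = sin ε · sin L_s = sin 23.44° × sin 0.0° = 0.00000, so δ = +0.000°.
cos h₀ = −tan(+59.4°) tan(+0.000°) = -0.0000, h₀ = 1.5708 rad.
Bracket: h₀ sin ϕ sin δ + cos ϕ cos δ sin h₀ = 1.5708×0.86074×0.00000 + 0.50904×1.00000×1.00000 = 0.000000 + 0.509040 = 0.509040.
Q̄ = (S_0/π) × [bracket] = (1361/π) × 0.509040 = 220.53 W/m².
Ratio Q̄_A / Q̄_B = 64.471 / 220.53 = 0.2923.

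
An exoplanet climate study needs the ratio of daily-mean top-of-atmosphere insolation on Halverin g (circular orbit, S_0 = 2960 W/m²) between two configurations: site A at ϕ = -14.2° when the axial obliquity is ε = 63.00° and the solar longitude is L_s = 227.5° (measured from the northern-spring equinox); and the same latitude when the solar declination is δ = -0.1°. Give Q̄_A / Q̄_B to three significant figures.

— Configuration A (ϕ=-14.2°):
Solar declination: sin δ = sin ε · sin L_s = sin 63.00° × sin 227.5° = -0.65692, so δ = -41.065°.
cos h₀ = −tan(-14.2°) tan(-41.065°) = -0.2205, h₀ = 1.7931 rad.
Bracket: h₀ sin ϕ sin δ + cos ϕ cos δ sin h₀ = 1.7931×-0.24531×-0.65692 + 0.96945×0.75396×0.97539 = 0.288956 + 0.712938 = 1.001894.
Q̄ = (S_0/π) × [bracket] = (2960/π) × 1.001894 = 943.98 W/m².
— Configuration B (ϕ=-14.2°):
cos h₀ = −tan(-14.2°) tan(-0.100°) = -0.0004, h₀ = 1.5712 rad.
Bracket: h₀ sin ϕ sin δ + cos ϕ cos δ sin h₀ = 1.5712×-0.24531×-0.00175 + 0.96945×1.00000×1.00000 = 0.000675 + 0.969450 = 0.970125.
Q̄ = (S_0/π) × [bracket] = (2960/π) × 0.970125 = 914.05 W/m².
Ratio Q̄_A / Q̄_B = 943.98 / 914.05 = 1.033.

Q̄_A / Q̄_B ≈ 1.03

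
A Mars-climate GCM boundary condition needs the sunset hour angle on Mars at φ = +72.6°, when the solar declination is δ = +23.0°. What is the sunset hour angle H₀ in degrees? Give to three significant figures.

Sunrise equation: cos H₀ = −tan φ · tan δ = -1.3545 ≤ −1, so the Sun never sets (polar day) and H₀ = π.

H₀ = 180°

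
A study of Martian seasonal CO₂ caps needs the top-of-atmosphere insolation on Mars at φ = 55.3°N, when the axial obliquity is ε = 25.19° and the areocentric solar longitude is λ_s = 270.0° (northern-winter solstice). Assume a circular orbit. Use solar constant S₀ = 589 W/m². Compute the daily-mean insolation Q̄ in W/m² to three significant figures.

sin δ = sin 25.19° × sin 270.0° = -0.42562, so δ = -25.190°.
cos H₀ = −tan(+55.3°) tan(-25.190°) = 0.6793, H₀ = 0.8240 rad.
Bracket: H₀ sin φ sin δ + cos φ cos δ sin H₀ = 0.8240×0.82214×-0.42562 + 0.56928×0.90490×0.73389 = -0.288333 + 0.378057 = 0.089724.
Q̄ = (S₀/π) × [bracket] = (589/π) × 0.089724 = 16.82 W/m².

Q̄ ≈ 16.8 W/m²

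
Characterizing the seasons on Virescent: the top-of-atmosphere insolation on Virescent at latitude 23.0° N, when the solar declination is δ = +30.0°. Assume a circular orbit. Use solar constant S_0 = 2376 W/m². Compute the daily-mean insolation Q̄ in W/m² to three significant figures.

Q̄ ≈ 853 W/m²

cos h₀ = −tan(+23.0°) tan(+30.000°) = -0.2451, h₀ = 1.8184 rad.
Bracket: h₀ sin ϕ sin δ + cos ϕ cos δ sin h₀ = 1.8184×0.39073×0.50000 + 0.92050×0.86603×0.96951 = 0.355252 + 0.772875 = 1.128127.
Q̄ = (S_0/π) × [bracket] = (2376/π) × 1.128127 = 853.2 W/m².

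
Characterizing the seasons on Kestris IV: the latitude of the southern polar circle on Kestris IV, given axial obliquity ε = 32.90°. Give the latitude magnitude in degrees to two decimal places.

The polar circle is the lowest latitude that experiences at least one full rotation of continuous darkness at the northern-summer solstice; it lies at |φ| = 90° − ε = 90° − 32.90° = 57.10°.

57.10°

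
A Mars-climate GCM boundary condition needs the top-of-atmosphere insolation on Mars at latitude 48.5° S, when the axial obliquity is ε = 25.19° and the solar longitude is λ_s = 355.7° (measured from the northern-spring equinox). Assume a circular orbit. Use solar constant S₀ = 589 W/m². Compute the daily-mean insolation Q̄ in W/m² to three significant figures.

Solar declination: sin δ = sin ε · sin λ_s = sin 25.19° × sin 355.7° = -0.03191, so δ = -1.829°.
cos H₀ = −tan(-48.5°) tan(-1.829°) = -0.0361, H₀ = 1.6069 rad.
Bracket: H₀ sin φ sin δ + cos φ cos δ sin H₀ = 1.6069×-0.74896×-0.03191 + 0.66262×0.99949×0.99935 = 0.038404 + 0.661852 = 0.700256.
Q̄ = (S₀/π) × [bracket] = (589/π) × 0.700256 = 131.3 W/m².

Q̄ ≈ 131 W/m²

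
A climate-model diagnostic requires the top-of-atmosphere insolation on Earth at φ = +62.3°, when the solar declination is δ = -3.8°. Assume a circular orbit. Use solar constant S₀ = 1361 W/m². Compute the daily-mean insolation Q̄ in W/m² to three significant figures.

Q̄ ≈ 163 W/m²

cos H₀ = −tan(+62.3°) tan(-3.800°) = 0.1265, H₀ = 1.4439 rad.
Bracket: H₀ sin φ sin δ + cos φ cos δ sin H₀ = 1.4439×0.88539×-0.06627 + 0.46484×0.99780×0.99197 = -0.084721 + 0.460093 = 0.375372.
Q̄ = (S₀/π) × [bracket] = (1361/π) × 0.375372 = 162.6 W/m².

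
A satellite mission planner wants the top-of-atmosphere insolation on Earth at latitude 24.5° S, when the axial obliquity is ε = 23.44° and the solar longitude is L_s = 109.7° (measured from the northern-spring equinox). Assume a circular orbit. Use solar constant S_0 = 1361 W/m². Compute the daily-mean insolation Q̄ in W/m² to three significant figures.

Solar declination: sin δ = sin ε · sin L_s = sin 23.44° × sin 109.7° = 0.37451, so δ = +21.994°.
cos h₀ = −tan(-24.5°) tan(+21.994°) = 0.1841, h₀ = 1.3857 rad.
Bracket: h₀ sin ϕ sin δ + cos ϕ cos δ sin h₀ = 1.3857×-0.41469×0.37451 + 0.90996×0.92722×0.98291 = -0.215207 + 0.829314 = 0.614107.
Q̄ = (S_0/π) × [bracket] = (1361/π) × 0.614107 = 266.0 W/m².

Q̄ ≈ 266 W/m²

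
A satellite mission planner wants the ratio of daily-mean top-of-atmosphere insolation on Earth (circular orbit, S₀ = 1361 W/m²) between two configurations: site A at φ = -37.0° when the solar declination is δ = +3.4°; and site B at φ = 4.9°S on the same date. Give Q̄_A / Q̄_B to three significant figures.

Q̄_A / Q̄_B ≈ 0.752

— Configuration A (φ=-37.0°):
cos H₀ = −tan(-37.0°) tan(+3.400°) = 0.0448, H₀ = 1.5260 rad.
Bracket: H₀ sin φ sin δ + cos φ cos δ sin H₀ = 1.5260×-0.60182×0.05931 + 0.79864×0.99824×0.99900 = -0.054469 + 0.796437 = 0.741968.
Q̄ = (S₀/π) × [bracket] = (1361/π) × 0.741968 = 321.44 W/m².
— Configuration B (φ=-4.9°):
cos H₀ = −tan(-4.9°) tan(+3.400°) = 0.0051, H₀ = 1.5657 rad.
Bracket: H₀ sin φ sin δ + cos φ cos δ sin H₀ = 1.5657×-0.08542×0.05931 + 0.99635×0.99824×0.99999 = -0.007932 + 0.994586 = 0.986654.
Q̄ = (S₀/π) × [bracket] = (1361/π) × 0.986654 = 427.44 W/m².
Ratio Q̄_A / Q̄_B = 321.44 / 427.44 = 0.7520.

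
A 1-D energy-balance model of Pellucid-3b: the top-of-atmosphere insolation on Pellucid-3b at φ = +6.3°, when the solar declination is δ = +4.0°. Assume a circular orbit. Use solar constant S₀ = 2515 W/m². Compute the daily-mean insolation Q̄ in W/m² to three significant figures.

cos H₀ = −tan(+6.3°) tan(+4.000°) = -0.0077, H₀ = 1.5785 rad.
Bracket: H₀ sin φ sin δ + cos φ cos δ sin H₀ = 1.5785×0.10973×0.06976 + 0.99396×0.99756×0.99997 = 0.012083 + 0.991505 = 1.003588.
Q̄ = (S₀/π) × [bracket] = (2515/π) × 1.003588 = 803.4 W/m².

Q̄ ≈ 803 W/m²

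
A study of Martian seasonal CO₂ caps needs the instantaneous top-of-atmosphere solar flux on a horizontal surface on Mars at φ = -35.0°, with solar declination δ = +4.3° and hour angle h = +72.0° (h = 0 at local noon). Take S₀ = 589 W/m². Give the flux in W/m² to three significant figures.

123 W/m²

cos θ_z = sin φ sin δ + cos φ cos δ cos h = -0.043006 + 0.252419 = 0.209413.
Flux = S₀ · cos θ_z = 589 × 0.209413 = 123.3 W/m².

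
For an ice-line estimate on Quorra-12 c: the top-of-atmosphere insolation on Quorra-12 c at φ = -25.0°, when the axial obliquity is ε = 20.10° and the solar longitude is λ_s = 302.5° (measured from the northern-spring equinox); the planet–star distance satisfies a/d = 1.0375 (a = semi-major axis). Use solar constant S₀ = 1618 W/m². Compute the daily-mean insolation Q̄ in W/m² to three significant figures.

Q̄ ≈ 592 W/m²

Solar declination: sin δ = sin ε · sin λ_s = sin 20.10° × sin 302.5° = -0.28984, so δ = -16.848°.
cos H₀ = −tan(-25.0°) tan(-16.848°) = -0.1412, H₀ = 1.7125 rad.
Bracket: H₀ sin φ sin δ + cos φ cos δ sin H₀ = 1.7125×-0.42262×-0.28984 + 0.90631×0.95708×0.98998 = 0.209768 + 0.858720 = 1.068488.
Inverse-square distance factor (a/d)² = 1.0375² = 1.076406.
Q̄ = (S₀/π) × 1.076406 × [bracket] = (1618/π) × 1.076406 × 1.068488 = 592.3 W/m².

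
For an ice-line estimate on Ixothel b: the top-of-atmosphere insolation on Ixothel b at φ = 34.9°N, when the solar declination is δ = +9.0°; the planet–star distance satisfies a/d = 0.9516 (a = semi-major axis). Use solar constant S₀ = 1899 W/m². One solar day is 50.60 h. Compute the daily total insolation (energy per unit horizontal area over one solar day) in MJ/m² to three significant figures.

cos H₀ = −tan(+34.9°) tan(+9.000°) = -0.1105, H₀ = 1.6815 rad.
Bracket: H₀ sin φ sin δ + cos φ cos δ sin H₀ = 1.6815×0.57215×0.15643 + 0.82015×0.98769×0.99388 = 0.150497 + 0.805096 = 0.955593.
Inverse-square distance factor (a/d)² = 0.9516² = 0.905543.
Q̄ = (S₀/π) × 0.905543 × [bracket] = (1899/π) × 0.905543 × 0.955593 = 523.07 W/m².
Daily total = Q̄ × 50.60 h × 3600 s/h = 523.07 × 50.60 × 3600 / 10⁶ = 95.28 MJ/m².

95.3 MJ/m²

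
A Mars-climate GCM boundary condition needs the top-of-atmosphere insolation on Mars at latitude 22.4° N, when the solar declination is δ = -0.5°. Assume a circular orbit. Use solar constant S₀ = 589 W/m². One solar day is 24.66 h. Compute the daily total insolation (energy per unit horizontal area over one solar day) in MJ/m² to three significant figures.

cos H₀ = −tan(+22.4°) tan(-0.500°) = 0.0036, H₀ = 1.5672 rad.
Bracket: H₀ sin φ sin δ + cos φ cos δ sin H₀ = 1.5672×0.38107×-0.00873 + 0.92455×0.99996×0.99999 = -0.005214 + 0.924504 = 0.919290.
Q̄ = (S₀/π) × [bracket] = (589/π) × 0.919290 = 172.35 W/m².
Daily total = Q̄ × 24.66 h × 3600 s/h = 172.35 × 24.66 × 3600 / 10⁶ = 15.30 MJ/m².

15.3 MJ/m²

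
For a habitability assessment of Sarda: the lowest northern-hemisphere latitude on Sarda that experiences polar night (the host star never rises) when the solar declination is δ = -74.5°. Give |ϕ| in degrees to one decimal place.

|ϕ| = 15.5°

Polar night requires cos h₀ = −tan ϕ tan δ ≥ 1, i.e. tan ϕ tan δ ≤ −1.
The boundary is |tan ϕ| · |tan δ| = 1, so |ϕ| = 90° − |δ| = 90° − 74.5° = 15.5° in the northern hemisphere.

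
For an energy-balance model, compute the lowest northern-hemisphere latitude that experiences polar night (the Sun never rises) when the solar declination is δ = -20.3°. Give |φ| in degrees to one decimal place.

|φ| = 69.7°

Polar night requires cos H₀ = −tan φ tan δ ≥ 1, i.e. tan φ tan δ ≤ −1.
The boundary is |tan φ| · |tan δ| = 1, so |φ| = 90° − |δ| = 90° − 20.3° = 69.7° in the northern hemisphere.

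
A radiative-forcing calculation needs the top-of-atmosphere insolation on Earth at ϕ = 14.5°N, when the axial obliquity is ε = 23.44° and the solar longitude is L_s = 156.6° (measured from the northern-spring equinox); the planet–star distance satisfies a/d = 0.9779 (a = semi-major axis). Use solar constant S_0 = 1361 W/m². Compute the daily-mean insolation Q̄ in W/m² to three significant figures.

Q̄ ≈ 422 W/m²

Solar declination: sin δ = sin ε · sin L_s = sin 23.44° × sin 156.6° = 0.15798, so δ = +9.090°.
cos h₀ = −tan(+14.5°) tan(+9.090°) = -0.0414, h₀ = 1.6122 rad.
Bracket: h₀ sin ϕ sin δ + cos ϕ cos δ sin h₀ = 1.6122×0.25038×0.15798 + 0.96815×0.98744×0.99914 = 0.063771 + 0.955168 = 1.018939.
Inverse-square distance factor (a/d)² = 0.9779² = 0.956288.
Q̄ = (S_0/π) × 0.956288 × [bracket] = (1361/π) × 0.956288 × 1.018939 = 422.1 W/m².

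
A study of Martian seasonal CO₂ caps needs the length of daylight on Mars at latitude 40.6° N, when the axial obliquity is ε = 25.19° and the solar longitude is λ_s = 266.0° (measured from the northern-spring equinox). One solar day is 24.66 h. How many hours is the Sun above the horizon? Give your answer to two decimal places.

Solar declination: sin δ = sin ε · sin λ_s = sin 25.19° × sin 266.0° = -0.42458, so δ = -25.124°.
cos H₀ = −tan φ · tan δ = −tan(+40.6°) × tan(-25.124°) = 0.4019, so H₀ = 1.1572 rad = 66.30°.
Daylight = 2H₀/(2π) × 24.66 h = (1.1572/π) × 24.66 = 9.08 h.

9.08 h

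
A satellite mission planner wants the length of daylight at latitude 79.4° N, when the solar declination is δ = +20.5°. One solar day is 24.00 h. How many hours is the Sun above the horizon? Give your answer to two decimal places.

Sunrise equation: cos H₀ = −tan φ · tan δ = -1.9978 ≤ −1, so the Sun never sets (polar day) and H₀ = π.
Daylight = 2H₀/(2π) × 24.00 h = (3.1416/π) × 24.00 = 24.00 h.

24.00 h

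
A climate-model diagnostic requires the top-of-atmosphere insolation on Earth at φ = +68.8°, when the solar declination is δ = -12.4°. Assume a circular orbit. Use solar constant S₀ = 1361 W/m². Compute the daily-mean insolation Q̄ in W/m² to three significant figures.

cos H₀ = −tan(+68.8°) tan(-12.400°) = 0.5668, H₀ = 0.9681 rad.
Bracket: H₀ sin φ sin δ + cos φ cos δ sin H₀ = 0.9681×0.93232×-0.21474 + 0.36162×0.97667×0.82383 = -0.193820 + 0.290963 = 0.097143.
Q̄ = (S₀/π) × [bracket] = (1361/π) × 0.097143 = 42.08 W/m².

Q̄ ≈ 42.1 W/m²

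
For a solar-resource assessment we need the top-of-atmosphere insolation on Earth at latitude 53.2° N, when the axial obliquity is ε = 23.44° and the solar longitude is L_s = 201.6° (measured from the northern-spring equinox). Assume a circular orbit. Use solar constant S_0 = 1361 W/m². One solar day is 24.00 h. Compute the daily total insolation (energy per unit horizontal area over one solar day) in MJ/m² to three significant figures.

Solar declination: sin δ = sin ε · sin L_s = sin 23.44° × sin 201.6° = -0.14644, so δ = -8.420°.
cos h₀ = −tan(+53.2°) tan(-8.420°) = 0.1979, h₀ = 1.3716 rad.
Bracket: h₀ sin ϕ sin δ + cos ϕ cos δ sin h₀ = 1.3716×0.80073×-0.14644 + 0.59902×0.98922×0.98023 = -0.160832 + 0.580848 = 0.420016.
Q̄ = (S_0/π) × [bracket] = (1361/π) × 0.420016 = 181.96 W/m².
Daily total = Q̄ × 24.00 h × 3600 s/h = 181.96 × 24.00 × 3600 / 10⁶ = 15.72 MJ/m².

15.7 MJ/m²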